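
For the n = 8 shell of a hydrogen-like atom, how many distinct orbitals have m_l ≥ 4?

10

Go through l = 0, …, 7 (the values permitted for n = 8).
Orbitals with m_l ≥ 4, by l: l=4 → 1; l=5 → 2; l=6 → 3; l=7 → 4.
Total orbitals: 1 + 2 + 3 + 4 = 10.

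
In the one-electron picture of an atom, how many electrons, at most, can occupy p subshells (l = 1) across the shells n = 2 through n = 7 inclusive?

36

A p subshell (l = 1) exists for every n ≥ 2, so shells n = 2, 3, 4, 5, 6, 7 each contribute one — 6 subshells.
Since each p subshell holds 2(2·1+1) = 6 electrons, the total is 6 × 6 = 36.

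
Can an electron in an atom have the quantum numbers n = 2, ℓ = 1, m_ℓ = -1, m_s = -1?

Not allowed

The spin quantum number for an electron can only be m_s = +1/2 or −1/2; m_s = -1 is not one of those.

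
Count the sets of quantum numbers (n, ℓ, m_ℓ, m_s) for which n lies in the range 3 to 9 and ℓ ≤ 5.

Work shell by shell — for each n, count the (ℓ, m_ℓ) pairs that satisfy ℓ ≤ 5:
n=3 → 9; n=4 → 16; n=5 → 25; n=6 → 36; n=7 → 36; n=8 → 36; n=9 → 36.
Orbitals: 9 + 16 + 25 + 36 + 36 + 36 + 36 = 194. Including both spin states (m_s = ±1/2) gives 2 × 194 = 388 states.

388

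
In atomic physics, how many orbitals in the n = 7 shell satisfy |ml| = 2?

10

Per l-value: l=2 → 2; l=3 → 2; l=4 → 2; l=5 → 2; l=6 → 2.
Total orbitals: 2 + 2 + 2 + 2 + 2 = 10.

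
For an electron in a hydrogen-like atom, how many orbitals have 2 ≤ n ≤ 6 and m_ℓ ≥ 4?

For each n in the range, tally the orbitals obeying m_ℓ ≥ 4:
n=5 → 1; n=6 → 3.
Total orbitals: 1 + 3 = 4.

4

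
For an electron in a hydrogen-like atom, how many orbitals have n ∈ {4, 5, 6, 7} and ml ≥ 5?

4

Treat each shell separately and count matching orbitals:
n=6 → 1; n=7 → 3.
Total orbitals: 1 + 3 = 4.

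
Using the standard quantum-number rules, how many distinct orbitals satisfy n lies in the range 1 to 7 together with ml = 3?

10

For each n in the range, tally the orbitals obeying ml = 3:
n=4 → 1; n=5 → 2; n=6 → 3; n=7 → 4.
Total orbitals: 1 + 2 + 3 + 4 = 10.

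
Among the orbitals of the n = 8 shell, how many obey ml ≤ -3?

15

Orbitals with ml ≤ -3, by l: l=3 → 1; l=4 → 2; l=5 → 3; l=6 → 4; l=7 → 5.
Total orbitals: 1 + 2 + 3 + 4 + 5 = 15.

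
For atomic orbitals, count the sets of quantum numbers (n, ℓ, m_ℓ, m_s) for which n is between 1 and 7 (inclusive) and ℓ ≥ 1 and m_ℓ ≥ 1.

Go shell by shell, enumerating (ℓ, m_ℓ) with ℓ ≥ 1 and m_ℓ ≥ 1:
n=2 → 1; n=3 → 3; n=4 → 6; n=5 → 10; n=6 → 15; n=7 → 21.
Orbitals: 1 + 3 + 6 + 10 + 15 + 21 = 56. Including both spin states (m_s = ±1/2) gives 2 × 56 = 112 states.

112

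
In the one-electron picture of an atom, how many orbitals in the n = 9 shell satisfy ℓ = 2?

5

For n = 9, ℓ ranges over 0 … 8.
The (ℓ, m_ℓ) pairs meeting ℓ = 2 give: ℓ=2 → 5.
Total orbitals: 5.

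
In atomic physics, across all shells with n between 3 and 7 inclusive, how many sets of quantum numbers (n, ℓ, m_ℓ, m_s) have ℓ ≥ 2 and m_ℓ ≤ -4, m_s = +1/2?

Treat each shell separately and count matching orbitals:
n=5 → 1; n=6 → 3; n=7 → 6.
Orbitals: 1 + 3 + 6 = 10. With m_s fixed to +1/2 there is one state per orbital, so 10 states.

10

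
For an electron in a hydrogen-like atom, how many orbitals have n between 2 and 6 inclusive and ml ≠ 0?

70

Go shell by shell, enumerating (l, ml) with ml ≠ 0:
n=2 → 2; n=3 → 6; n=4 → 12; n=5 → 20; n=6 → 30.
Total orbitals: 2 + 6 + 12 + 20 + 30 = 70.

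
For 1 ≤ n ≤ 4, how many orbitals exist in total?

Total orbitals = 1² + 2² + 3² + 4² = 30.

30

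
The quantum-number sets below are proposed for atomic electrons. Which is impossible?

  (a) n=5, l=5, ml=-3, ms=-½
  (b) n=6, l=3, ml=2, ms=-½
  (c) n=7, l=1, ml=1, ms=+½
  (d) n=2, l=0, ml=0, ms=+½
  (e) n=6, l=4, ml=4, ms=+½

(a)

(a) has l = 5 ≥ n = 5, violating 0 ≤ l ≤ n−1.
The remaining sets (b), (c), (d), (e) satisfy all four rules.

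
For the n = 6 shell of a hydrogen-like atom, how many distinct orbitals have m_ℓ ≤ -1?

For n = 6, ℓ ranges over 0 … 5.
Orbitals with m_ℓ ≤ -1, by ℓ: ℓ=1 → 1; ℓ=2 → 2; ℓ=3 → 3; ℓ=4 → 4; ℓ=5 → 5.
Total orbitals: 1 + 2 + 3 + 4 + 5 = 15.

15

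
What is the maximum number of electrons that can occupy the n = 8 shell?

128

A shell holds 2n² electrons: 2 × 8² = 2 × 64 = 128.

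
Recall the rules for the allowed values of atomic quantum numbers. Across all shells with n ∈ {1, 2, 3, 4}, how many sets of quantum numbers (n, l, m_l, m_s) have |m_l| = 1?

24

Count contributing orbitals for each principal shell:
n=2 → 2; n=3 → 4; n=4 → 6.
Orbitals: 2 + 4 + 6 = 12. Including both spin states (m_s = ±1/2) gives 2 × 12 = 24 states.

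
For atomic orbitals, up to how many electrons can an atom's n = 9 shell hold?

A shell holds 2n² electrons: 2 × 9² = 2 × 81 = 162.

162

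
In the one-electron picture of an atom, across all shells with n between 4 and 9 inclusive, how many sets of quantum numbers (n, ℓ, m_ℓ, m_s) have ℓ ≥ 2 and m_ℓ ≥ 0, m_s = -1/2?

137

Work shell by shell — for each n, count the (ℓ, m_ℓ) pairs that satisfy ℓ ≥ 2 and m_ℓ ≥ 0:
n=4 → 7; n=5 → 12; n=6 → 18; n=7 → 25; n=8 → 33; n=9 → 42.
Orbitals: 7 + 12 + 18 + 25 + 33 + 42 = 137. With m_s fixed to -1/2 there is one state per orbital, so 137 states.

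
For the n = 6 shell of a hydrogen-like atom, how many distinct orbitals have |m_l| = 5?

2

The n = 6 shell has l = 0 through 5; check each.
The (l, m_l) pairs meeting |m_l| = 5 give: l=5 → 2.
Total orbitals: 2.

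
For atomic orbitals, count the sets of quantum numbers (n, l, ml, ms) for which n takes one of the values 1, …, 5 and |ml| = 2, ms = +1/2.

Go shell by shell, enumerating (l, ml) with |ml| = 2:
n=3 → 2; n=4 → 4; n=5 → 6.
Orbitals: 2 + 4 + 6 = 12. With ms fixed to +1/2 there is one state per orbital, so 12 states.

12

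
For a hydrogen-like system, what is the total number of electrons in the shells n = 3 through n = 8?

Shell n has n² orbitals: 3²=9 + 4²=16 + 5²=25 + 6²=36 + 7²=49 + 8²=64 = 199 orbitals.
Two spin states per orbital: 2 × 199 = 398 electrons.

398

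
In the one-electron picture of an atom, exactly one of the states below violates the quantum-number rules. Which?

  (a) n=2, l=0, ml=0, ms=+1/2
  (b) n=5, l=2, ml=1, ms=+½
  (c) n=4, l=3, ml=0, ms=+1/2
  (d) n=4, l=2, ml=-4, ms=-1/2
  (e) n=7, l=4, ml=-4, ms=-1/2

(d)

(d) has |ml| = 4 > l = 2, violating −l ≤ ml ≤ l.
The remaining sets (a), (b), (c), (e) satisfy all four rules.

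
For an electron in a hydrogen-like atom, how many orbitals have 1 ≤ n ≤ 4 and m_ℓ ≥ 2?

Count contributing orbitals for each principal shell:
n=3 → 1; n=4 → 3.
Total orbitals: 1 + 3 = 4.

4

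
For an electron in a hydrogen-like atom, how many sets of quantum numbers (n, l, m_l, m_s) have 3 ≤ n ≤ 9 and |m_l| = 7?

12

Work shell by shell — for each n, count the (l, m_l) pairs that satisfy |m_l| = 7:
n=8 → 2; n=9 → 4.
Orbitals: 2 + 4 = 6. Including both spin states (m_s = ±1/2) gives 2 × 6 = 12 states.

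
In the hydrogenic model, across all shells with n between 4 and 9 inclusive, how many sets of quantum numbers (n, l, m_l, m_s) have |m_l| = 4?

60

Per-shell orbital counts meeting the constraint:
n=5 → 2; n=6 → 4; n=7 → 6; n=8 → 8; n=9 → 10.
Orbitals: 2 + 4 + 6 + 8 + 10 = 30. Including both spin states (m_s = ±1/2) gives 2 × 30 = 60 states.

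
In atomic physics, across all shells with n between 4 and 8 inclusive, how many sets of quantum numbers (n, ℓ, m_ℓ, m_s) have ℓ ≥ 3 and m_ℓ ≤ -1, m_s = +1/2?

65

Work shell by shell — for each n, count the (ℓ, m_ℓ) pairs that satisfy ℓ ≥ 3 and m_ℓ ≤ -1:
n=4 → 3; n=5 → 7; n=6 → 12; n=7 → 18; n=8 → 25.
Orbitals: 3 + 7 + 12 + 18 + 25 = 65. With m_s fixed to +1/2 there is one state per orbital, so 65 states.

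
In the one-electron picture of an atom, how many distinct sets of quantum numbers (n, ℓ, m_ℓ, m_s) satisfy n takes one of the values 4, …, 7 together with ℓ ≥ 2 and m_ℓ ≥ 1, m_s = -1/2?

48

Go shell by shell, enumerating (ℓ, m_ℓ) with ℓ ≥ 2 and m_ℓ ≥ 1:
n=4 → 5; n=5 → 9; n=6 → 14; n=7 → 20.
Orbitals: 5 + 9 + 14 + 20 = 48. With m_s fixed to -1/2 there is one state per orbital, so 48 states.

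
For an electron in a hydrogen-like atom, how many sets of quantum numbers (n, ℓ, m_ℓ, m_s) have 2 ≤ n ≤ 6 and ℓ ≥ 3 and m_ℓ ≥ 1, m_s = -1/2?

22

Per-shell orbital counts meeting the constraint:
n=4 → 3; n=5 → 7; n=6 → 12.
Orbitals: 3 + 7 + 12 = 22. With m_s fixed to -1/2 there is one state per orbital, so 22 states.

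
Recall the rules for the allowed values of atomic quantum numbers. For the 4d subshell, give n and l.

n = 4, l = 2

The leading integer gives n = 4; the letter 'd' means l = 2.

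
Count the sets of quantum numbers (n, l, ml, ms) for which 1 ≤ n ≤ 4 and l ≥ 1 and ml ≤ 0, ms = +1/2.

16

Go shell by shell, enumerating (l, ml) with l ≥ 1 and ml ≤ 0:
n=2 → 2; n=3 → 5; n=4 → 9.
Orbitals: 2 + 5 + 9 = 16. With ms fixed to +1/2 there is one state per orbital, so 16 states.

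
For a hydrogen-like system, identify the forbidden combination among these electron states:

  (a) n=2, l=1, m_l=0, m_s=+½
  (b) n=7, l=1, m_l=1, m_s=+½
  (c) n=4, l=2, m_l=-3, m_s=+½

(c)

(c) has |m_l| = 3 > l = 2, violating −l ≤ m_l ≤ l.
The remaining sets (a), (b) satisfy all four rules.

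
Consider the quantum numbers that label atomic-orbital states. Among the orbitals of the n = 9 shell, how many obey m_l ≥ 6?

6

With n = 9 the allowed l are 0, 1, …, 8.
Per l-value: l=6 → 1; l=7 → 2; l=8 → 3.
Total orbitals: 1 + 2 + 3 = 6.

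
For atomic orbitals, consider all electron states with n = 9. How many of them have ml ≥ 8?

With n = 9 the allowed l are 0, 1, …, 8.
Per l-value: l=8 → 1.
Orbitals: 1. Each orbital carries two spin states, so 1 × 2 = 2 states.

2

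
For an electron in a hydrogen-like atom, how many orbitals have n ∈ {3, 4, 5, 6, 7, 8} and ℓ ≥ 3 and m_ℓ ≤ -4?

20

Work shell by shell — for each n, count the (ℓ, m_ℓ) pairs that satisfy ℓ ≥ 3 and m_ℓ ≤ -4:
n=5 → 1; n=6 → 3; n=7 → 6; n=8 → 10.
Total orbitals: 1 + 3 + 6 + 10 = 20.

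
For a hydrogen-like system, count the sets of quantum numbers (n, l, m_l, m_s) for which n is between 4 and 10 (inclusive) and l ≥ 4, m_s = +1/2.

Per-shell orbital counts meeting the constraint:
n=5 → 9; n=6 → 20; n=7 → 33; n=8 → 48; n=9 → 65; n=10 → 84.
Orbitals: 9 + 20 + 33 + 48 + 65 + 84 = 259. With m_s fixed to +1/2 there is one state per orbital, so 259 states.

259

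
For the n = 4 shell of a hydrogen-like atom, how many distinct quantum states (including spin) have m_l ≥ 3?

For n = 4, l ranges over 0 … 3.
The (l, m_l) pairs meeting m_l ≥ 3 give: l=3 → 1.
Orbitals: 1. Each orbital carries two spin states, so 1 × 2 = 2 states.

2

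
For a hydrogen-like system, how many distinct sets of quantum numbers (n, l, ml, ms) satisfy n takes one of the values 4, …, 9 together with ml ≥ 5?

Count contributing orbitals for each principal shell:
n=6 → 1; n=7 → 3; n=8 → 6; n=9 → 10.
Orbitals: 1 + 3 + 6 + 10 = 20. Including both spin states (ms = ±1/2) gives 2 × 20 = 40 states.

40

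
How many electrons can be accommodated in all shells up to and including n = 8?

408

Total orbitals = 1² + 2² + 3² + 4² + 5² + 6² + 7² + 8² = 204. Doubling for spin gives 408 electrons.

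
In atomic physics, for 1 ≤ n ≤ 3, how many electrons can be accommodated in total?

Total orbitals = 1² + 2² + 3² = 14. Doubling for spin gives 28 electrons.

28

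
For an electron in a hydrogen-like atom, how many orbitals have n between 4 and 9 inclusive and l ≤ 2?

Per-shell orbital counts meeting the constraint:
n=4 → 9; n=5 → 9; n=6 → 9; n=7 → 9; n=8 → 9; n=9 → 9.
Total orbitals: 9 + 9 + 9 + 9 + 9 + 9 = 54.

54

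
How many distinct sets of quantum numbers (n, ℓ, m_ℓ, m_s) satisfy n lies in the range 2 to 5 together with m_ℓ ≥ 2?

Work shell by shell — for each n, count the (ℓ, m_ℓ) pairs that satisfy m_ℓ ≥ 2:
n=3 → 1; n=4 → 3; n=5 → 6.
Orbitals: 1 + 3 + 6 = 10. Including both spin states (m_s = ±1/2) gives 2 × 10 = 20 states.

20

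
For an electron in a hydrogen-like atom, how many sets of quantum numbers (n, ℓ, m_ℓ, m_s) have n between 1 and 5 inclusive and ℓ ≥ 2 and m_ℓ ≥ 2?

Count contributing orbitals for each principal shell:
n=3 → 1; n=4 → 3; n=5 → 6.
Orbitals: 1 + 3 + 6 = 10. Including both spin states (m_s = ±1/2) gives 2 × 10 = 20 states.

20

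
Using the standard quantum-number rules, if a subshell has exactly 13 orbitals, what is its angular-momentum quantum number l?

2l+1 = 13 gives l = 6.

l = 6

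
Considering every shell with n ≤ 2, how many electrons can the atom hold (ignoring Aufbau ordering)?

Total orbitals = 1² + 2² = 5. Doubling for spin gives 10 electrons.

10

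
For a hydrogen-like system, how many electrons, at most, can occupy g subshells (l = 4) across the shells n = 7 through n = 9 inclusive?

54

A g subshell (l = 4) exists for every n ≥ 5, so shells n = 7, 8, 9 each contribute one — 3 subshells.
Since each g subshell holds 2(2·4+1) = 18 electrons, the total is 3 × 18 = 54.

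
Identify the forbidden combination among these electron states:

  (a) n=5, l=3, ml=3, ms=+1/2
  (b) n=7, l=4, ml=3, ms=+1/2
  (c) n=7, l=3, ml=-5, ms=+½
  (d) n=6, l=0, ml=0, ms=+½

(c) has |ml| = 5 > l = 3, violating −l ≤ ml ≤ l.
The remaining sets (a), (b), (d) satisfy all four rules.

(c)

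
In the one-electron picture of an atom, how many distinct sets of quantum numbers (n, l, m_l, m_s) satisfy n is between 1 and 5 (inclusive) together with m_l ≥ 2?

Work shell by shell — for each n, count the (l, m_l) pairs that satisfy m_l ≥ 2:
n=3 → 1; n=4 → 3; n=5 → 6.
Orbitals: 1 + 3 + 6 = 10. Including both spin states (m_s = ±1/2) gives 2 × 10 = 20 states.

20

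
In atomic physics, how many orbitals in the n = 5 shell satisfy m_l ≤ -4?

1

Contributions: l=4 → 1.
Total orbitals: 1.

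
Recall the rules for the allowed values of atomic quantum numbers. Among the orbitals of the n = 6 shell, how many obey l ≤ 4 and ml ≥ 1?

The n = 6 shell has l = 0 through 5; check each.
Orbitals with l ≤ 4 and ml ≥ 1, by l: l=1 → 1; l=2 → 2; l=3 → 3; l=4 → 4.
Total orbitals: 1 + 2 + 3 + 4 = 10.

10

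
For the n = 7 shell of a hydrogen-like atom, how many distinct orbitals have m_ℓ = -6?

1

Per ℓ-value: ℓ=6 → 1.
Total orbitals: 1.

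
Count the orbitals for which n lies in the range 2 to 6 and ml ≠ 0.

Treat each shell separately and count matching orbitals:
n=2 → 2; n=3 → 6; n=4 → 12; n=5 → 20; n=6 → 30.
Total orbitals: 2 + 6 + 12 + 20 + 30 = 70.

70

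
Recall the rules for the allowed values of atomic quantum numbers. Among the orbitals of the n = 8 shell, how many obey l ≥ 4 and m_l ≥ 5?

For n = 8, l ranges over 0 … 7.
Per l-value: l=5 → 1; l=6 → 2; l=7 → 3.
Total orbitals: 1 + 2 + 3 = 6.

6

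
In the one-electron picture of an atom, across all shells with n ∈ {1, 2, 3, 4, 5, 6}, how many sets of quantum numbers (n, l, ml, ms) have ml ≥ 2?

40

Go shell by shell, enumerating (l, ml) with ml ≥ 2:
n=3 → 1; n=4 → 3; n=5 → 6; n=6 → 10.
Orbitals: 1 + 3 + 6 + 10 = 20. Including both spin states (ms = ±1/2) gives 2 × 20 = 40 states.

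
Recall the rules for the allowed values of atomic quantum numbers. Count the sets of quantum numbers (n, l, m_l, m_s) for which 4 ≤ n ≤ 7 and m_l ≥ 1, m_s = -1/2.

52

Per-shell orbital counts meeting the constraint:
n=4 → 6; n=5 → 10; n=6 → 15; n=7 → 21.
Orbitals: 6 + 10 + 15 + 21 = 52. With m_s fixed to -1/2 there is one state per orbital, so 52 states.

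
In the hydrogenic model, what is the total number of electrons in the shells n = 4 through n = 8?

380

Shell n has n² orbitals: 4²=16 + 5²=25 + 6²=36 + 7²=49 + 8²=64 = 190 orbitals.
Two spin states per orbital: 2 × 190 = 380 electrons.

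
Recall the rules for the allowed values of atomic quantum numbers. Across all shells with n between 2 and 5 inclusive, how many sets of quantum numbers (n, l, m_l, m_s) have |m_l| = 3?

12

Per-shell orbital counts meeting the constraint:
n=4 → 2; n=5 → 4.
Orbitals: 2 + 4 = 6. Including both spin states (m_s = ±1/2) gives 2 × 6 = 12 states.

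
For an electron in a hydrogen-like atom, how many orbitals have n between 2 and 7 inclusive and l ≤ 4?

104

Treat each shell separately and count matching orbitals:
n=2 → 4; n=3 → 9; n=4 → 16; n=5 → 25; n=6 → 25; n=7 → 25.
Total orbitals: 4 + 9 + 16 + 25 + 25 + 25 = 104.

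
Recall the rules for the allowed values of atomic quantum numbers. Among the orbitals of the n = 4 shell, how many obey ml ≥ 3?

For n = 4, l ranges over 0 … 3.
Per l-value: l=3 → 1.
Total orbitals: 1.

1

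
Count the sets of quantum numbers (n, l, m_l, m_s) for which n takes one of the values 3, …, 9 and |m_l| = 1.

Go shell by shell, enumerating (l, m_l) with |m_l| = 1:
n=3 → 4; n=4 → 6; n=5 → 8; n=6 → 10; n=7 → 12; n=8 → 14; n=9 → 16.
Orbitals: 4 + 6 + 8 + 10 + 12 + 14 + 16 = 70. Including both spin states (m_s = ±1/2) gives 2 × 70 = 140 states.

140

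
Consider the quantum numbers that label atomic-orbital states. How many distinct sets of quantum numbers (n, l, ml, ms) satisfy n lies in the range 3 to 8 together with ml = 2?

42

For each n in the range, tally the orbitals obeying ml = 2:
n=3 → 1; n=4 → 2; n=5 → 3; n=6 → 4; n=7 → 5; n=8 → 6.
Orbitals: 1 + 2 + 3 + 4 + 5 + 6 = 21. Including both spin states (ms = ±1/2) gives 2 × 21 = 42 states.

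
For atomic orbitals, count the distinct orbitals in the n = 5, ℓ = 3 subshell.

A subshell has 2ℓ+1 orbitals; with ℓ = 3, that's 7.

7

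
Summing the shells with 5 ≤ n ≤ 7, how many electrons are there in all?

Shell n has n² orbitals: 5²=25 + 6²=36 + 7²=49 = 110 orbitals.
Two spin states per orbital: 2 × 110 = 220 electrons.

220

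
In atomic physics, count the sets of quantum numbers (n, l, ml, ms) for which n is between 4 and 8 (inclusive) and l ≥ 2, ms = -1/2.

Work shell by shell — for each n, count the (l, ml) pairs that satisfy l ≥ 2:
n=4 → 12; n=5 → 21; n=6 → 32; n=7 → 45; n=8 → 60.
Orbitals: 12 + 21 + 32 + 45 + 60 = 170. With ms fixed to -1/2 there is one state per orbital, so 170 states.

170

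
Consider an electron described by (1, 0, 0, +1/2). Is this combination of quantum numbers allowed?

n = 1 is a positive integer. l = 0 satisfies 0 ≤ l ≤ n−1 = 0. ml = 0 lies in the range −l … +l (here 0). ms = +1/2 is one of ±1/2.
All four constraints are satisfied.

Allowed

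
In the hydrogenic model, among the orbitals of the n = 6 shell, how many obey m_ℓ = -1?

Go through ℓ = 0, …, 5 (the values permitted for n = 6).
Contributions: ℓ=1 → 1; ℓ=2 → 1; ℓ=3 → 1; ℓ=4 → 1; ℓ=5 → 1.
Total orbitals: 1 + 1 + 1 + 1 + 1 = 5.

5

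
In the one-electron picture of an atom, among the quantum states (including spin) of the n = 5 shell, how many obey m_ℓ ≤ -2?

The (ℓ, m_ℓ) pairs meeting m_ℓ ≤ -2 give: ℓ=2 → 1; ℓ=3 → 2; ℓ=4 → 3.
Orbitals: 1 + 2 + 3 = 6. Each orbital carries two spin states, so 6 × 2 = 12 states.

12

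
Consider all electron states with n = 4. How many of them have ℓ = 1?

6

With n = 4 the allowed ℓ are 0, 1, …, 3.
The (ℓ, m_ℓ) pairs meeting ℓ = 1 give: ℓ=1 → 3.
Orbitals: 3. Each orbital carries two spin states, so 3 × 2 = 6 states.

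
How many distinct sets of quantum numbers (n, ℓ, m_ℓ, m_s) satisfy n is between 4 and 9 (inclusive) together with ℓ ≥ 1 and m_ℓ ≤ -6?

20

Go shell by shell, enumerating (ℓ, m_ℓ) with ℓ ≥ 1 and m_ℓ ≤ -6:
n=7 → 1; n=8 → 3; n=9 → 6.
Orbitals: 1 + 3 + 6 = 10. Including both spin states (m_s = ±1/2) gives 2 × 10 = 20 states.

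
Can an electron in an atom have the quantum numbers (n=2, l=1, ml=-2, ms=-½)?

No

The magnetic quantum number must satisfy −l ≤ ml ≤ l. With l = 1, ml can only be -1, 0, 1, so ml = -2 is forbidden.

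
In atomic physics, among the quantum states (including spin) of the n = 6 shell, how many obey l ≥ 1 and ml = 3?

The n = 6 shell has l = 0 through 5; check each.
Orbitals with l ≥ 1 and ml = 3, by l: l=3 → 1; l=4 → 1; l=5 → 1.
Orbitals: 1 + 1 + 1 = 3. Each orbital carries two spin states, so 3 × 2 = 6 states.

6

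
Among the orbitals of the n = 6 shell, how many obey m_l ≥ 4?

Orbitals with m_l ≥ 4, by l: l=4 → 1; l=5 → 2.
Total orbitals: 1 + 2 = 3.

3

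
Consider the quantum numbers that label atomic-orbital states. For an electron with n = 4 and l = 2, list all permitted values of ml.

-2, -1, 0, 1, 2

ml takes every integer from −l to +l. With l = 2 that gives the 5 values -2, -1, 0, 1, 2.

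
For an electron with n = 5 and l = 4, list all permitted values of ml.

ml takes every integer from −l to +l. With l = 4 that gives the 9 values -4, -3, -2, -1, 0, 1, 2, 3, 4.

-4, -3, -2, -1, 0, 1, 2, 3, 4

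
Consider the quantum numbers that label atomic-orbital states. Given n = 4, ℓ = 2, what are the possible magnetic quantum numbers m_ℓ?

m_ℓ takes every integer from −ℓ to +ℓ. With ℓ = 2 that gives the 5 values -2, -1, 0, 1, 2.

-2, -1, 0, 1, 2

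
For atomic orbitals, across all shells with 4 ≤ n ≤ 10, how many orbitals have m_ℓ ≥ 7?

Count contributing orbitals for each principal shell:
n=8 → 1; n=9 → 3; n=10 → 6.
Total orbitals: 1 + 3 + 6 = 10.

10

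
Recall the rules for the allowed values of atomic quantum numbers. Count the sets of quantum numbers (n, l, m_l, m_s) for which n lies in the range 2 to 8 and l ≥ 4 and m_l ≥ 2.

80

Go shell by shell, enumerating (l, m_l) with l ≥ 4 and m_l ≥ 2:
n=5 → 3; n=6 → 7; n=7 → 12; n=8 → 18.
Orbitals: 3 + 7 + 12 + 18 = 40. Including both spin states (m_s = ±1/2) gives 2 × 40 = 80 states.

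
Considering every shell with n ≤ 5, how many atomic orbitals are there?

55

Total orbitals = 1² + 2² + 3² + 4² + 5² = 55.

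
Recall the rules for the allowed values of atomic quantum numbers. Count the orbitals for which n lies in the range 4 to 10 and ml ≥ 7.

Work shell by shell — for each n, count the (l, ml) pairs that satisfy ml ≥ 7:
n=8 → 1; n=9 → 3; n=10 → 6.
Total orbitals: 1 + 3 + 6 = 10.

10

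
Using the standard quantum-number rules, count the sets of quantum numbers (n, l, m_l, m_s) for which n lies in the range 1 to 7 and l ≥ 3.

180

For each n in the range, tally the orbitals obeying l ≥ 3:
n=4 → 7; n=5 → 16; n=6 → 27; n=7 → 40.
Orbitals: 7 + 16 + 27 + 40 = 90. Including both spin states (m_s = ±1/2) gives 2 × 90 = 180 states.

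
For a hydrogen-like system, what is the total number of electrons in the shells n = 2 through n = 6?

180

Shell n has n² orbitals: 2²=4 + 3²=9 + 4²=16 + 5²=25 + 6²=36 = 90 orbitals.
Two spin states per orbital: 2 × 90 = 180 electrons.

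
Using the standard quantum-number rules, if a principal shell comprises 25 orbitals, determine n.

n² = 25 ⇒ n = 5.

n = 5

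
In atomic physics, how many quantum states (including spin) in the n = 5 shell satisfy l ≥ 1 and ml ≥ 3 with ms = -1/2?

The n = 5 shell has l = 0 through 4; check each.
Per l-value: l=3 → 1; l=4 → 2.
Orbitals: 1 + 2 = 3. With ms fixed to a single value there is one state per orbital, giving 3 states.

3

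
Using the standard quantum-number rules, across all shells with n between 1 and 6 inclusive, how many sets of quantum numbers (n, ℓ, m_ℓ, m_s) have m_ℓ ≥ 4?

Per-shell orbital counts meeting the constraint:
n=5 → 1; n=6 → 3.
Orbitals: 1 + 3 = 4. Including both spin states (m_s = ±1/2) gives 2 × 4 = 8 states.

8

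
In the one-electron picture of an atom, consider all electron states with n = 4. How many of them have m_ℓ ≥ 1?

With n = 4 the allowed ℓ are 0, 1, …, 3.
Per ℓ-value: ℓ=1 → 1; ℓ=2 → 2; ℓ=3 → 3.
Orbitals: 1 + 2 + 3 = 6. Each orbital carries two spin states, so 6 × 2 = 12 states.

12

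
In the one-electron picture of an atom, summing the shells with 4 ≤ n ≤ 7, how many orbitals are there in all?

126

Shell n has n² orbitals: 4²=16 + 5²=25 + 6²=36 + 7²=49 = 126 orbitals.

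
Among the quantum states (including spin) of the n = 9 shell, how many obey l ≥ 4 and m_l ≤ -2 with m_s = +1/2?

25

The n = 9 shell has l = 0 through 8; check each.
Orbitals with l ≥ 4 and m_l ≤ -2, by l: l=4 → 3; l=5 → 4; l=6 → 5; l=7 → 6; l=8 → 7.
Orbitals: 3 + 4 + 5 + 6 + 7 = 25. With m_s fixed to a single value there is one state per orbital, giving 25 states.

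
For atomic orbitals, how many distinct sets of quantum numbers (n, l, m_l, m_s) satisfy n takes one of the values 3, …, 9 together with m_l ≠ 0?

Treat each shell separately and count matching orbitals:
n=3 → 6; n=4 → 12; n=5 → 20; n=6 → 30; n=7 → 42; n=8 → 56; n=9 → 72.
Orbitals: 6 + 12 + 20 + 30 + 42 + 56 + 72 = 238. Including both spin states (m_s = ±1/2) gives 2 × 238 = 476 states.

476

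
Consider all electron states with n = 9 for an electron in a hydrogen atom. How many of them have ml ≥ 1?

Orbitals with ml ≥ 1, by l: l=1 → 1; l=2 → 2; l=3 → 3; l=4 → 4; l=5 → 5; l=6 → 6; l=7 → 7; l=8 → 8.
Orbitals: 1 + 2 + 3 + 4 + 5 + 6 + 7 + 8 = 36. Each orbital carries two spin states, so 36 × 2 = 72 states.

72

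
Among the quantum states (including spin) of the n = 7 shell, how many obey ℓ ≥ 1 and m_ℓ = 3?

Go through ℓ = 0, …, 6 (the values permitted for n = 7).
Contributions: ℓ=3 → 1; ℓ=4 → 1; ℓ=5 → 1; ℓ=6 → 1.
Orbitals: 1 + 1 + 1 + 1 = 4. Each orbital carries two spin states, so 4 × 2 = 8 states.

8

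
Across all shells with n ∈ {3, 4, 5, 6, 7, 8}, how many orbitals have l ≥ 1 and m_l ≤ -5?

10

For each n in the range, tally the orbitals obeying l ≥ 1 and m_l ≤ -5:
n=6 → 1; n=7 → 3; n=8 → 6.
Total orbitals: 1 + 3 + 6 = 10.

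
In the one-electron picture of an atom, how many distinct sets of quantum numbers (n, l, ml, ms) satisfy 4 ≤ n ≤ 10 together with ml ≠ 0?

For each n in the range, tally the orbitals obeying ml ≠ 0:
n=4 → 12; n=5 → 20; n=6 → 30; n=7 → 42; n=8 → 56; n=9 → 72; n=10 → 90.
Orbitals: 12 + 20 + 30 + 42 + 56 + 72 + 90 = 322. Including both spin states (ms = ±1/2) gives 2 × 322 = 644 states.

644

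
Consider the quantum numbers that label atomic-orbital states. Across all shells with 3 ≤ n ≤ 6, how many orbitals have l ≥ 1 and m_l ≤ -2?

20

Per-shell orbital counts meeting the constraint:
n=3 → 1; n=4 → 3; n=5 → 6; n=6 → 10.
Total orbitals: 1 + 3 + 6 + 10 = 20.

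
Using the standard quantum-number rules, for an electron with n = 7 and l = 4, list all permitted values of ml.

ml takes every integer from −l to +l. With l = 4 that gives the 9 values -4, -3, -2, -1, 0, 1, 2, 3, 4.

-4, -3, -2, -1, 0, 1, 2, 3, 4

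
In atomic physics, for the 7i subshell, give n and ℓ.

The leading integer gives n = 7; the letter 'i' means ℓ = 6.

n = 7, ℓ = 6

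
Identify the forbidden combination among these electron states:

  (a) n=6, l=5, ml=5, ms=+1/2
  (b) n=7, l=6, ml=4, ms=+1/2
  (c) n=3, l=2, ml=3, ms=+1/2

(c) has |ml| = 3 > l = 2, violating −l ≤ ml ≤ l.
The remaining sets (a), (b) satisfy all four rules.

(c)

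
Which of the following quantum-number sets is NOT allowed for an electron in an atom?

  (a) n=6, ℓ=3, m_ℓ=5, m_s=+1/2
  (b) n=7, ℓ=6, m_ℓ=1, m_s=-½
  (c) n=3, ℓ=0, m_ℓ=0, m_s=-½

(a) has |m_ℓ| = 5 > ℓ = 3, violating −ℓ ≤ m_ℓ ≤ ℓ.
The remaining sets (b), (c) satisfy all four rules.

(a)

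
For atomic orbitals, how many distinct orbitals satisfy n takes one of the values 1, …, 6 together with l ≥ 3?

Treat each shell separately and count matching orbitals:
n=4 → 7; n=5 → 16; n=6 → 27.
Total orbitals: 7 + 16 + 27 = 50.

50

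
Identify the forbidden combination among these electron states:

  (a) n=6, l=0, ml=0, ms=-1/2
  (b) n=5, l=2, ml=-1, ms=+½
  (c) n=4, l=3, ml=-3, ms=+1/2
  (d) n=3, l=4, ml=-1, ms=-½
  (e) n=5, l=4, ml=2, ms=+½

(d) has l = 4 ≥ n = 3, violating 0 ≤ l ≤ n−1.
The remaining sets (a), (b), (c), (e) satisfy all four rules.

(d)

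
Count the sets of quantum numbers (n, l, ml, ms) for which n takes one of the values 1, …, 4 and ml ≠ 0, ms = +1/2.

20

Work shell by shell — for each n, count the (l, ml) pairs that satisfy ml ≠ 0:
n=2 → 2; n=3 → 6; n=4 → 12.
Orbitals: 2 + 6 + 12 = 20. With ms fixed to +1/2 there is one state per orbital, so 20 states.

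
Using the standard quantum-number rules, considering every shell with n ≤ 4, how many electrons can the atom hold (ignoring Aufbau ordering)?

Total orbitals = 1² + 2² + 3² + 4² = 30. Doubling for spin gives 60 electrons.

60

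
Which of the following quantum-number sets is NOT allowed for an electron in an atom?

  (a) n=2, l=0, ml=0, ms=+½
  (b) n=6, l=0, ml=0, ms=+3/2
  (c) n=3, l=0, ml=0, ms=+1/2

(b) has ms = +3/2, but an electron's spin must be ±1/2.
The remaining sets (a), (c) satisfy all four rules.

(b)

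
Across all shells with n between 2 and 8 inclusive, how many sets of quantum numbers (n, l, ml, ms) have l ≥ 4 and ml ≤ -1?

100

For each n in the range, tally the orbitals obeying l ≥ 4 and ml ≤ -1:
n=5 → 4; n=6 → 9; n=7 → 15; n=8 → 22.
Orbitals: 4 + 9 + 15 + 22 = 50. Including both spin states (ms = ±1/2) gives 2 × 50 = 100 states.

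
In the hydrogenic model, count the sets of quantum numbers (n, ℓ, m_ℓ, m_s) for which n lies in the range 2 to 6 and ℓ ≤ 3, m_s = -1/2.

61

For each n in the range, tally the orbitals obeying ℓ ≤ 3:
n=2 → 4; n=3 → 9; n=4 → 16; n=5 → 16; n=6 → 16.
Orbitals: 4 + 9 + 16 + 16 + 16 = 61. With m_s fixed to -1/2 there is one state per orbital, so 61 states.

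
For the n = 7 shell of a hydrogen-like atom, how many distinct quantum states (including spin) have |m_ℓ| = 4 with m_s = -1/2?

Orbitals with |m_ℓ| = 4, by ℓ: ℓ=4 → 2; ℓ=5 → 2; ℓ=6 → 2.
Orbitals: 2 + 2 + 2 = 6. With m_s fixed to a single value there is one state per orbital, giving 6 states.

6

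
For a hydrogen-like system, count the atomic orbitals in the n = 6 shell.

The n = 6 shell contains n² = 6² = 36 orbitals.

36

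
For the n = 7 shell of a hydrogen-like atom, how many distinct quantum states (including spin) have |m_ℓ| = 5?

For n = 7, ℓ ranges over 0 … 6.
The (ℓ, m_ℓ) pairs meeting |m_ℓ| = 5 give: ℓ=5 → 2; ℓ=6 → 2.
Orbitals: 2 + 2 = 4. Each orbital carries two spin states, so 4 × 2 = 8 states.

8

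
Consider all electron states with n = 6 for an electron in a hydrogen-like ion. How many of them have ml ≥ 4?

6

Per l-value: l=4 → 1; l=5 → 2.
Orbitals: 1 + 2 = 3. Each orbital carries two spin states, so 3 × 2 = 6 states.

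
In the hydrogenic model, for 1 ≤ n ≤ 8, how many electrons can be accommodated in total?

Total orbitals = 1² + 2² + 3² + 4² + 5² + 6² + 7² + 8² = 204. Doubling for spin gives 408 electrons.

408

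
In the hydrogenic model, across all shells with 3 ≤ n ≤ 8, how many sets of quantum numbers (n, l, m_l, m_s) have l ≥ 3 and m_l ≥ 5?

Go shell by shell, enumerating (l, m_l) with l ≥ 3 and m_l ≥ 5:
n=6 → 1; n=7 → 3; n=8 → 6.
Orbitals: 1 + 3 + 6 = 10. Including both spin states (m_s = ±1/2) gives 2 × 10 = 20 states.

20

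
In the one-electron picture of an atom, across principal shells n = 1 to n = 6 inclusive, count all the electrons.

182

Shell n has n² orbitals: 1²=1 + 2²=4 + 3²=9 + 4²=16 + 5²=25 + 6²=36 = 91 orbitals.
Two spin states per orbital: 2 × 91 = 182 electrons.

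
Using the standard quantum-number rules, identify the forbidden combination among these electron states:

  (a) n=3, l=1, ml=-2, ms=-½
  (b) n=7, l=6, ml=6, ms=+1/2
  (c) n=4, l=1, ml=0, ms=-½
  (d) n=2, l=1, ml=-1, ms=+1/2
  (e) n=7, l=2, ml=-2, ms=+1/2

(a) has |ml| = 2 > l = 1, violating −l ≤ ml ≤ l.
The remaining sets (b), (c), (d), (e) satisfy all four rules.

(a)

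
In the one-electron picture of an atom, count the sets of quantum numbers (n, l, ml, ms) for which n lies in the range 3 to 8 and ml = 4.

20

For each n in the range, tally the orbitals obeying ml = 4:
n=5 → 1; n=6 → 2; n=7 → 3; n=8 → 4.
Orbitals: 1 + 2 + 3 + 4 = 10. Including both spin states (ms = ±1/2) gives 2 × 10 = 20 states.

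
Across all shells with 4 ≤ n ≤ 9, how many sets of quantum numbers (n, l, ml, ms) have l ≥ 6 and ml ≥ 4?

Treat each shell separately and count matching orbitals:
n=7 → 3; n=8 → 7; n=9 → 12.
Orbitals: 3 + 7 + 12 = 22. Including both spin states (ms = ±1/2) gives 2 × 22 = 44 states.

44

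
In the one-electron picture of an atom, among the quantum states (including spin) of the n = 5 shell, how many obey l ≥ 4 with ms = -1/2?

9

For n = 5, l ranges over 0 … 4.
Contributions: l=4 → 9.
Orbitals: 9. With ms fixed to a single value there is one state per orbital, giving 9 states.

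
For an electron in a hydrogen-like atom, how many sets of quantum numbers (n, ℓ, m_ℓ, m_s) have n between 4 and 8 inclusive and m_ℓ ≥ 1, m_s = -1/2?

Treat each shell separately and count matching orbitals:
n=4 → 6; n=5 → 10; n=6 → 15; n=7 → 21; n=8 → 28.
Orbitals: 6 + 10 + 15 + 21 + 28 = 80. With m_s fixed to -1/2 there is one state per orbital, so 80 states.

80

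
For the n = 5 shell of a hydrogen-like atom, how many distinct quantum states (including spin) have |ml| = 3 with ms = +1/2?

Go through l = 0, …, 4 (the values permitted for n = 5).
Per l-value: l=3 → 2; l=4 → 2.
Orbitals: 2 + 2 = 4. With ms fixed to a single value there is one state per orbital, giving 4 states.

4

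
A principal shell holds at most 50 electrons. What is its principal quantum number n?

2n² = 50 ⇒ n² = 25 ⇒ n = 5.

n = 5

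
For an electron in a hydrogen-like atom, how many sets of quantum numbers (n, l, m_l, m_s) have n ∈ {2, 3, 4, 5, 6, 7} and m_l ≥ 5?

8

Count contributing orbitals for each principal shell:
n=6 → 1; n=7 → 3.
Orbitals: 1 + 3 = 4. Including both spin states (m_s = ±1/2) gives 2 × 4 = 8 states.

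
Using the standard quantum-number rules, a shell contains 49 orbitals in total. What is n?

n = 7

n² = 49 ⇒ n = 7.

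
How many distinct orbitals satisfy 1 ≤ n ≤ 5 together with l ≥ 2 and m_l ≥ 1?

For each n in the range, tally the orbitals obeying l ≥ 2 and m_l ≥ 1:
n=3 → 2; n=4 → 5; n=5 → 9.
Total orbitals: 2 + 5 + 9 = 16.

16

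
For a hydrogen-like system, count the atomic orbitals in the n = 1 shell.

The n = 1 shell contains n² = 1² = 1 orbital.

1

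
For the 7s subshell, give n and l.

The leading integer gives n = 7; the letter 's' means l = 0.

n = 7, l = 0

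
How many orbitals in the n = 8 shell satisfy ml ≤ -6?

3

The n = 8 shell has l = 0 through 7; check each.
Per l-value: l=6 → 1; l=7 → 2.
Total orbitals: 1 + 2 = 3.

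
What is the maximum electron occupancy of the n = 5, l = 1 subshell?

A subshell with l = 1 has 2l+1 = 3 orbitals, each holding 2 electrons (spin ±1/2), so 3 × 2 = 6.

6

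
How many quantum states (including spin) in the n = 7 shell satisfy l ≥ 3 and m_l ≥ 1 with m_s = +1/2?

18

Go through l = 0, …, 6 (the values permitted for n = 7).
The (l, m_l) pairs meeting l ≥ 3 and m_l ≥ 1 give: l=3 → 3; l=4 → 4; l=5 → 5; l=6 → 6.
Orbitals: 3 + 4 + 5 + 6 = 18. With m_s fixed to a single value there is one state per orbital, giving 18 states.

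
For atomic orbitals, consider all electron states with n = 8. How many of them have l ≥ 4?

Go through l = 0, …, 7 (the values permitted for n = 8).
Per l-value: l=4 → 9; l=5 → 11; l=6 → 13; l=7 → 15.
Orbitals: 9 + 11 + 13 + 15 = 48. Each orbital carries two spin states, so 48 × 2 = 96 states.

96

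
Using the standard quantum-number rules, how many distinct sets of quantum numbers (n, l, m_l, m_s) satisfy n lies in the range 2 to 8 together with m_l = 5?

12

Treat each shell separately and count matching orbitals:
n=6 → 1; n=7 → 2; n=8 → 3.
Orbitals: 1 + 2 + 3 = 6. Including both spin states (m_s = ±1/2) gives 2 × 6 = 12 states.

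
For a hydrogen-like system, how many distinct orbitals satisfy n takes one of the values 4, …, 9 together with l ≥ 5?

130

Go shell by shell, enumerating (l, m_l) with l ≥ 5:
n=6 → 11; n=7 → 24; n=8 → 39; n=9 → 56.
Total orbitals: 11 + 24 + 39 + 56 = 130.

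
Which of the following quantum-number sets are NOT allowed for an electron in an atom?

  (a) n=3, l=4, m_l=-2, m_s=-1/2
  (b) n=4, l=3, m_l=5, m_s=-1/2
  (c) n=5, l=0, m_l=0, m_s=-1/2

(a) has l = 4 ≥ n = 3, violating 0 ≤ l ≤ n−1.
(b) has |m_l| = 5 > l = 3, violating −l ≤ m_l ≤ l.
The remaining set (c) satisfies all four rules.

(a) and (b)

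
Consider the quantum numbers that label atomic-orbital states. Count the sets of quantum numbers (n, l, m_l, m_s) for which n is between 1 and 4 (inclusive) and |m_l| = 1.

For each n in the range, tally the orbitals obeying |m_l| = 1:
n=2 → 2; n=3 → 4; n=4 → 6.
Orbitals: 2 + 4 + 6 = 12. Including both spin states (m_s = ±1/2) gives 2 × 12 = 24 states.

24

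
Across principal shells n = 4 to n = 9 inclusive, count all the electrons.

Shell n has n² orbitals: 4²=16 + 5²=25 + 6²=36 + 7²=49 + 8²=64 + 9²=81 = 271 orbitals.
Two spin states per orbital: 2 × 271 = 542 electrons.

542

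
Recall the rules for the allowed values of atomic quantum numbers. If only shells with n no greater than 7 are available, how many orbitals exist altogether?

Total orbitals = 1² + 2² + 3² + 4² + 5² + 6² + 7² = 140.

140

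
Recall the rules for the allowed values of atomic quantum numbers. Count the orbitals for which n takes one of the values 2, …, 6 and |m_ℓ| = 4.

For each n in the range, tally the orbitals obeying |m_ℓ| = 4:
n=5 → 2; n=6 → 4.
Total orbitals: 2 + 4 = 6.

6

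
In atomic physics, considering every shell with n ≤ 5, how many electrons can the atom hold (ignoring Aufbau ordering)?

110

Total orbitals = 1² + 2² + 3² + 4² + 5² = 55. Doubling for spin gives 110 electrons.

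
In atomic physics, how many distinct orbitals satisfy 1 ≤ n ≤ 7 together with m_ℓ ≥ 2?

Work shell by shell — for each n, count the (ℓ, m_ℓ) pairs that satisfy m_ℓ ≥ 2:
n=3 → 1; n=4 → 3; n=5 → 6; n=6 → 10; n=7 → 15.
Total orbitals: 1 + 3 + 6 + 10 + 15 = 35.

35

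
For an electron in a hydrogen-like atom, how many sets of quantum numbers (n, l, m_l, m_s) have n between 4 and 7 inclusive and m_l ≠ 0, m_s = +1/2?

104

Work shell by shell — for each n, count the (l, m_l) pairs that satisfy m_l ≠ 0:
n=4 → 12; n=5 → 20; n=6 → 30; n=7 → 42.
Orbitals: 12 + 20 + 30 + 42 = 104. With m_s fixed to +1/2 there is one state per orbital, so 104 states.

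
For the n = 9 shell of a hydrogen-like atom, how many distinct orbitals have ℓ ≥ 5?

56

Go through ℓ = 0, …, 8 (the values permitted for n = 9).
Per ℓ-value: ℓ=5 → 11; ℓ=6 → 13; ℓ=7 → 15; ℓ=8 → 17.
Total orbitals: 11 + 13 + 15 + 17 = 56.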